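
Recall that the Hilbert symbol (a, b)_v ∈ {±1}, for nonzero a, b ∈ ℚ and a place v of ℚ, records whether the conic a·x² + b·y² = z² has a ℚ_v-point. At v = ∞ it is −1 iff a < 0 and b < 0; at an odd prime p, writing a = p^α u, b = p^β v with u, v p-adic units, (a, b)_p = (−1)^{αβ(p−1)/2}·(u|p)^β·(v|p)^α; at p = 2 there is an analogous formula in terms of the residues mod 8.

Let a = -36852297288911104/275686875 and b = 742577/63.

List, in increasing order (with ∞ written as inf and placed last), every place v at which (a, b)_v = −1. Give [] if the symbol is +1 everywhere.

[3, 13]

Mod squares: a ≡ -167739, b ≡ 119. Check v ∈ {∞, 2, 3, 5, 7, 11, 13, 17, 19, 23, 31}.
v=31: a=31^-2·(≡18), b=31^0·(≡3) mod 31; (18|31)=+1, (3|31)=-1; (−1)^{-2·0·15}·(+1)^0·(-1)^-2 = +1.
v=17: a=17^-1·(≡6), b=17^1·(≡12) mod 17; (6|17)=-1, (12|17)=-1; (−1)^{-1·1·8}·(-1)^1·(-1)^-1 = +1.
v=23: a=23^1·(≡5), b=23^0·(≡4) mod 23; (5|23)=-1, (4|23)=+1; (−1)^{1·0·11}·(-1)^0·(+1)^1 = +1.
v=19: a=19^2·(≡10), b=19^2·(≡4) mod 19; (10|19)=-1, (4|19)=+1; (−1)^{2·2·9}·(-1)^2·(+1)^2 = +1.
v=13: a=13^3·(≡7), b=13^0·(≡11) mod 13; (7|13)=-1, (11|13)=-1; (−1)^{3·0·6}·(-1)^0·(-1)^3 = -1.
v=11: a=11^5·(≡10), b=11^2·(≡4) mod 11; (10|11)=-1, (4|11)=+1; (−1)^{5·2·5}·(-1)^2·(+1)^5 = +1.
v=3: a=3^-3·(≡1), b=3^-2·(≡2) mod 3; (1|3)=+1, (2|3)=-1; (−1)^{-3·-2·1}·(+1)^-2·(-1)^-3 = -1.
v=∞: -167739 < 0 and 119 > 0  ⇒  (a,b)_∞ = +1.
v=5: a=5^-4·(≡4), b=5^0·(≡4) mod 5; (4|5)=+1, (4|5)=+1; (−1)^{-4·0·2}·(+1)^0·(+1)^-4 = +1.
v=7: a=7^2·(≡4), b=7^-1·(≡5) mod 7; (4|7)=+1, (5|7)=-1; (−1)^{2·-1·3}·(+1)^-1·(-1)^2 = +1.
v=2: v_2(a)=8, v_2(b)=0; units ≡ 5, 7 (mod 8); ε·ε+αω+βω = 0·1+8·0+0·1 ≡ 0  ⇒  (a,b)_2 = +1.
Ram(-167739, 119) = {3, 13}; no ℚ_3-point on the conic.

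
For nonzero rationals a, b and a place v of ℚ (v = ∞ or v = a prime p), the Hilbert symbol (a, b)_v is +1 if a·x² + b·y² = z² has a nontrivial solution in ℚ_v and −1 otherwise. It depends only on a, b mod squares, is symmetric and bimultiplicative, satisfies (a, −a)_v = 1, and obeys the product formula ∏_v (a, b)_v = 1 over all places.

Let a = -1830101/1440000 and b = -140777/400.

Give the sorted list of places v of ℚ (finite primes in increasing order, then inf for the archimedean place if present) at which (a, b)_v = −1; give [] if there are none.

Mod squares: a ≡ -221, b ≡ -17. Check v ∈ {∞, 2, 3, 5, 7, 13, 17}.
v=2: v_2(a)=-8, v_2(b)=-4; units ≡ 3, 7 (mod 8); ε·ε+αω+βω = 1·1+-8·0+-4·1 ≡ 1  ⇒  (a,b)_2 = -1.
v=17: a=17^1·(≡13), b=17^1·(≡13) mod 17; (13|17)=+1, (13|17)=+1; (−1)^{1·1·8}·(+1)^1·(+1)^1 = +1.
v=13: a=13^3·(≡4), b=13^2·(≡9) mod 13; (4|13)=+1, (9|13)=+1; (−1)^{3·2·6}·(+1)^2·(+1)^3 = +1.
v=3: a=3^-2·(≡1), b=3^0·(≡1) mod 3; (1|3)=+1, (1|3)=+1; (−1)^{-2·0·1}·(+1)^0·(+1)^-2 = +1.
v=5: a=5^-4·(≡1), b=5^-2·(≡3) mod 5; (1|5)=+1, (3|5)=-1; (−1)^{-4·-2·2}·(+1)^-2·(-1)^-4 = +1.
v=∞: -221 < 0 and -17 < 0  ⇒  (a,b)_∞ = -1.
v=7: a=7^2·(≡5), b=7^2·(≡4) mod 7; (5|7)=-1, (4|7)=+1; (−1)^{2·2·3}·(-1)^2·(+1)^2 = +1.
|Ram(-221, -17)| = 2, even; anisotropic at {2, ∞}.

[2, inf]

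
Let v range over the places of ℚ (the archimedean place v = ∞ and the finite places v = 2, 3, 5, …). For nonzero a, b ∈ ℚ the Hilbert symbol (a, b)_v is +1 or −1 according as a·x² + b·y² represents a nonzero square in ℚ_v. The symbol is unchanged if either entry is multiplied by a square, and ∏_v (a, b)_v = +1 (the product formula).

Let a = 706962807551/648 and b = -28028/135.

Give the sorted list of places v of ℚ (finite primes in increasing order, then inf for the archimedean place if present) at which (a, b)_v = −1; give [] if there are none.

Mod squares: a ≡ 238, b ≡ -2145. Check v ∈ {∞, 2, 3, 5, 7, 11, 13, 17}.
v=5: a=5^0·(≡2), b=5^-1·(≡1) mod 5; (2|5)=-1, (1|5)=+1; (−1)^{0·-1·2}·(-1)^-1·(+1)^0 = -1.
v=2: v_2(a)=-3, v_2(b)=2; units ≡ 7, 7 (mod 8); ε·ε+αω+βω = 1·1+-3·0+2·0 ≡ 1  ⇒  (a,b)_2 = -1.
v=7: a=7^5·(≡3), b=7^2·(≡1) mod 7; (3|7)=-1, (1|7)=+1; (−1)^{5·2·3}·(-1)^2·(+1)^5 = +1.
v=13: a=13^2·(≡12), b=13^1·(≡3) mod 13; (12|13)=+1, (3|13)=+1; (−1)^{2·1·6}·(+1)^1·(+1)^2 = +1.
v=11: a=11^4·(≡2), b=11^1·(≡5) mod 11; (2|11)=-1, (5|11)=+1; (−1)^{4·1·5}·(-1)^1·(+1)^4 = -1.
v=∞: 238 > 0 and -2145 < 0  ⇒  (a,b)_∞ = +1.
v=3: a=3^-4·(≡1), b=3^-3·(≡2) mod 3; (1|3)=+1, (2|3)=-1; (−1)^{-4·-3·1}·(+1)^-3·(-1)^-4 = +1.
v=17: a=17^1·(≡12), b=17^0·(≡12) mod 17; (12|17)=-1, (12|17)=-1; (−1)^{1·0·8}·(-1)^0·(-1)^1 = -1.
(238, -2145 / ℚ) ramifies at {2, 5, 11, 17}: a division algebra.

[2, 5, 11, 17]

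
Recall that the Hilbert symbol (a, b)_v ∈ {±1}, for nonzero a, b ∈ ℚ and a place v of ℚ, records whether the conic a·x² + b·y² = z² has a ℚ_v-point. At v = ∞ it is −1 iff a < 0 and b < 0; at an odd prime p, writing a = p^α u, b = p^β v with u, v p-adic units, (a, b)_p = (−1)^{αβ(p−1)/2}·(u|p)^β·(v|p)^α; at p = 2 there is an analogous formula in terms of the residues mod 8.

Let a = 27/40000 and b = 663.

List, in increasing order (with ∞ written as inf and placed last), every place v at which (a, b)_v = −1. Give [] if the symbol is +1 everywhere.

(a, b) ≡ (3, 663) mod (ℚ^×)²; places V = {2, 3, 5, 13, 17, ∞}.
(a,b)_17: α=0, u≡7; β=1, v≡5 (mod 17); (7|17)=-1, (5|17)=-1; sign (−1)^0·-1^1·-1^0 = -1.
(a,b)_∞: sgn(3)=+, sgn(663)=+, so +1.
(a,b)_3: α=3, u≡1; β=1, v≡2 (mod 3); (1|3)=+1, (2|3)=-1; sign (−1)^1·+1^1·-1^3 = +1.
(a,b)_13: α=0, u≡12; β=1, v≡12 (mod 13); (12|13)=+1, (12|13)=+1; sign (−1)^0·+1^1·+1^0 = +1.
(a,b)_5: α=-4, u≡3; β=0, v≡3 (mod 5); (3|5)=-1, (3|5)=-1; sign (−1)^0·-1^0·-1^-4 = +1.
(a,b)_2: α=-6, β=0; u≡3, v≡7 (mod 8); ε(u)ε(v)=1·1, αω(v)=-6·0, βω(u)=0·1; sum ≡ 1  ⇒  -1.
Ram(3, 663) = {2, 17}; no ℚ_2-point on the conic.

[2, 17]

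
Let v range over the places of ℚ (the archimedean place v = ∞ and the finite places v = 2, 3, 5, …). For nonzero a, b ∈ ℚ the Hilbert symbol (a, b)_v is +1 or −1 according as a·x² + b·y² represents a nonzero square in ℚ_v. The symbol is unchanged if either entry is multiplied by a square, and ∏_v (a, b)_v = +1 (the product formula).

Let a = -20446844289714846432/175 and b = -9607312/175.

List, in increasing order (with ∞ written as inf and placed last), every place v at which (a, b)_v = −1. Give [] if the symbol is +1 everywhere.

[7, 13, 19, inf]

Mod squares: a ≡ -34034, b ≡ -24871. Check v ∈ {∞, 2, 3, 5, 7, 11, 13, 17, 19}.
v=11: a=11^3·(≡2), b=11^1·(≡3) mod 11; (2|11)=-1, (3|11)=+1; (−1)^{3·1·5}·(-1)^1·(+1)^3 = +1.
v=2: v_2(a)=5, v_2(b)=4; units ≡ 7, 1 (mod 8); ε·ε+αω+βω = 1·0+5·0+4·0 ≡ 0  ⇒  (a,b)_2 = +1.
v=19: a=19^2·(≡2), b=19^1·(≡14) mod 19; (2|19)=-1, (14|19)=-1; (−1)^{2·1·9}·(-1)^1·(-1)^2 = -1.
v=3: a=3^6·(≡1), b=3^0·(≡2) mod 3; (1|3)=+1, (2|3)=-1; (−1)^{6·0·1}·(+1)^0·(-1)^6 = +1.
v=13: a=13^5·(≡11), b=13^2·(≡11) mod 13; (11|13)=-1, (11|13)=-1; (−1)^{5·2·6}·(-1)^2·(-1)^5 = -1.
v=5: a=5^-2·(≡4), b=5^-2·(≡4) mod 5; (4|5)=+1, (4|5)=+1; (−1)^{-2·-2·2}·(+1)^-2·(+1)^-2 = +1.
v=7: a=7^-1·(≡3), b=7^-1·(≡5) mod 7; (3|7)=-1, (5|7)=-1; (−1)^{-1·-1·3}·(-1)^-1·(-1)^-1 = -1.
v=17: a=17^3·(≡13), b=17^1·(≡16) mod 17; (13|17)=+1, (16|17)=+1; (−1)^{3·1·8}·(+1)^1·(+1)^3 = +1.
v=∞: -34034 < 0 and -24871 < 0  ⇒  (a,b)_∞ = -1.
|Ram(-34034, -24871)| = 4, even; anisotropic at {7, 13, 19, ∞}.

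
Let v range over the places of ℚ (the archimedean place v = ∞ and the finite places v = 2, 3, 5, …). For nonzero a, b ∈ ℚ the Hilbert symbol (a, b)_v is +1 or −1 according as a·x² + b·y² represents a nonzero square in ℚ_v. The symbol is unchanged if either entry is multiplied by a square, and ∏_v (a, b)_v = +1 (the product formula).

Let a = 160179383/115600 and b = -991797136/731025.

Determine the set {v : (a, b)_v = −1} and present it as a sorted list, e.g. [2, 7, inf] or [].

[2, 17, 31, 37]

(a, b) ≡ (23, -214489) mod (ℚ^×)²; places V = {2, 3, 5, 7, 11, 13, 17, 19, 23, 29, 31, 37, ∞}.
(a,b)_3: α=0, u≡2; β=-4, v≡2 (mod 3); (2|3)=-1, (2|3)=-1; sign (−1)^0·-1^-4·-1^0 = +1.
(a,b)_29: α=2, u≡13; β=0, v≡1 (mod 29); (13|29)=+1, (1|29)=+1; sign (−1)^0·+1^0·+1^2 = +1.
(a,b)_11: α=0, u≡1; β=1, v≡3 (mod 11); (1|11)=+1, (3|11)=+1; sign (−1)^0·+1^1·+1^0 = +1.
(a,b)_2: α=-4, β=4; u≡7, v≡7 (mod 8); ε(u)ε(v)=1·1, αω(v)=-4·0, βω(u)=4·0; sum ≡ 1  ⇒  -1.
(a,b)_31: α=0, u≡27; β=1, v≡20 (mod 31); (27|31)=-1, (20|31)=+1; sign (−1)^0·-1^1·+1^0 = -1.
(a,b)_5: α=-2, u≡2; β=-2, v≡4 (mod 5); (2|5)=-1, (4|5)=+1; sign (−1)^0·-1^-2·+1^-2 = +1.
(a,b)_19: α=0, u≡4; β=-2, v≡3 (mod 19); (4|19)=+1, (3|19)=-1; sign (−1)^0·+1^-2·-1^0 = +1.
(a,b)_23: α=1, u≡18; β=0, v≡2 (mod 23); (18|23)=+1, (2|23)=+1; sign (−1)^0·+1^0·+1^1 = +1.
(a,b)_∞: sgn(23)=+, sgn(-214489)=−, so +1.
(a,b)_7: α=2, u≡1; β=0, v≡6 (mod 7); (1|7)=+1, (6|7)=-1; sign (−1)^0·+1^0·-1^2 = +1.
(a,b)_13: α=2, u≡4; β=0, v≡11 (mod 13); (4|13)=+1, (11|13)=-1; sign (−1)^0·+1^0·-1^2 = +1.
(a,b)_17: α=-2, u≡5; β=3, v≡11 (mod 17); (5|17)=-1, (11|17)=-1; sign (−1)^0·-1^3·-1^-2 = -1.
(a,b)_37: α=0, u≡17; β=1, v≡27 (mod 37); (17|37)=-1, (27|37)=+1; sign (−1)^0·-1^1·+1^0 = -1.
(23, -214489 / ℚ) ramifies at {2, 17, 31, 37}: a division algebra.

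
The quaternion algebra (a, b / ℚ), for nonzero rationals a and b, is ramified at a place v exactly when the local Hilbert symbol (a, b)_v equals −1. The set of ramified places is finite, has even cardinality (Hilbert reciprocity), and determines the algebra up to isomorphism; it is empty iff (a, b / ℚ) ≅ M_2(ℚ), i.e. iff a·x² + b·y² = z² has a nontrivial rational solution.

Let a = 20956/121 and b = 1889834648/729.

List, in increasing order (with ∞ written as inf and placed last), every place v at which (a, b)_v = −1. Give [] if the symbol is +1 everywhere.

[2, 13, 17, 31]

(a, b) ≡ (31, 561782) mod (ℚ^×)²; places V = {2, 3, 11, 13, 17, 29, 31, 41, ∞}.
(a,b)_2: α=2, β=3; u≡7, v≡3 (mod 8); ε(u)ε(v)=1·1, αω(v)=2·1, βω(u)=3·0; sum ≡ 1  ⇒  -1.
(a,b)_13: α=2, u≡5; β=1, v≡7 (mod 13); (5|13)=-1, (7|13)=-1; sign (−1)^0·-1^1·-1^2 = -1.
(a,b)_17: α=0, u≡6; β=1, v≡15 (mod 17); (6|17)=-1, (15|17)=+1; sign (−1)^0·-1^1·+1^0 = -1.
(a,b)_11: α=-2, u≡1; β=0, v≡3 (mod 11); (1|11)=+1, (3|11)=+1; sign (−1)^0·+1^0·+1^-2 = +1.
(a,b)_∞: sgn(31)=+, sgn(561782)=+, so +1.
(a,b)_3: α=0, u≡1; β=-6, v≡2 (mod 3); (1|3)=+1, (2|3)=-1; sign (−1)^0·+1^-6·-1^0 = +1.
(a,b)_29: α=0, u≡21; β=2, v≡23 (mod 29); (21|29)=-1, (23|29)=+1; sign (−1)^0·-1^2·+1^0 = +1.
(a,b)_41: α=0, u≡18; β=1, v≡21 (mod 41); (18|41)=+1, (21|41)=+1; sign (−1)^0·+1^1·+1^0 = +1.
(a,b)_31: α=1, u≡2; β=1, v≡18 (mod 31); (2|31)=+1, (18|31)=+1; sign (−1)^1·+1^1·+1^1 = -1.
(31, 561782 / ℚ) ramifies at {2, 13, 17, 31}: a division algebra.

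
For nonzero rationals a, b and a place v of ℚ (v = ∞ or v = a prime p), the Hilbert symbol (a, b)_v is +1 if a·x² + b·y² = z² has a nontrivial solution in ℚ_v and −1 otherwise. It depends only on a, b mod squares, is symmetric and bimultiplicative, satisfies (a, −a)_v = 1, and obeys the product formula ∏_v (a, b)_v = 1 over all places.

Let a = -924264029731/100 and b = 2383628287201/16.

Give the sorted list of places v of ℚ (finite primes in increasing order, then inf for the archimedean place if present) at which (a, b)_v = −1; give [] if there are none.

Mod squares: a ≡ -144739, b ≡ 2750041. Check v ∈ {∞, 2, 5, 7, 19, 23, 29, 31}.
v=2: v_2(a)=-2, v_2(b)=-4; units ≡ 5, 1 (mod 8); ε·ε+αω+βω = 0·0+-2·0+-4·1 ≡ 0  ⇒  (a,b)_2 = +1.
v=31: a=31^1·(≡27), b=31^1·(≡9) mod 31; (27|31)=-1, (9|31)=+1; (−1)^{1·1·15}·(-1)^1·(+1)^1 = +1.
v=19: a=19^4·(≡18), b=19^3·(≡7) mod 19; (18|19)=-1, (7|19)=+1; (−1)^{4·3·9}·(-1)^3·(+1)^4 = -1.
v=7: a=7^3·(≡1), b=7^5·(≡4) mod 7; (1|7)=+1, (4|7)=+1; (−1)^{3·5·3}·(+1)^5·(+1)^3 = -1.
v=29: a=29^1·(≡3), b=29^1·(≡23) mod 29; (3|29)=-1, (23|29)=+1; (−1)^{1·1·14}·(-1)^1·(+1)^1 = -1.
v=23: a=23^1·(≡13), b=23^1·(≡2) mod 23; (13|23)=+1, (2|23)=+1; (−1)^{1·1·11}·(+1)^1·(+1)^1 = -1.
v=5: a=5^-2·(≡1), b=5^0·(≡1) mod 5; (1|5)=+1, (1|5)=+1; (−1)^{-2·0·2}·(+1)^0·(+1)^-2 = +1.
v=∞: -144739 < 0 and 2750041 > 0  ⇒  (a,b)_∞ = +1.
|Ram(-144739, 2750041)| = 4, even; anisotropic at {7, 19, 23, 29}.

[7, 19, 23, 29]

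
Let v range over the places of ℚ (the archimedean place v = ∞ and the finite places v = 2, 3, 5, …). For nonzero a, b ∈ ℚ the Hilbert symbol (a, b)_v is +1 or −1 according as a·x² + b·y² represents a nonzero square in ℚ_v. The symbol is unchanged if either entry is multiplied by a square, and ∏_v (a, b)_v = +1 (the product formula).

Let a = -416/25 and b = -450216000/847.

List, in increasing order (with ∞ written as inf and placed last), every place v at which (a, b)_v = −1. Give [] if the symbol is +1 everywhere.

Mod squares: a ≡ -26, b ≡ -1295. Check v ∈ {∞, 2, 3, 5, 7, 11, 13, 37}.
v=13: a=13^1·(≡6), b=13^2·(≡6) mod 13; (6|13)=-1, (6|13)=-1; (−1)^{1·2·6}·(-1)^2·(-1)^1 = -1.
v=∞: -26 < 0 and -1295 < 0  ⇒  (a,b)_∞ = -1.
v=3: a=3^0·(≡1), b=3^2·(≡1) mod 3; (1|3)=+1, (1|3)=+1; (−1)^{0·2·1}·(+1)^2·(+1)^0 = +1.
v=5: a=5^-2·(≡4), b=5^3·(≡1) mod 5; (4|5)=+1, (1|5)=+1; (−1)^{-2·3·2}·(+1)^3·(+1)^-2 = +1.
v=37: a=37^0·(≡10), b=37^1·(≡8) mod 37; (10|37)=+1, (8|37)=-1; (−1)^{0·1·18}·(+1)^1·(-1)^0 = +1.
v=2: v_2(a)=5, v_2(b)=6; units ≡ 3, 1 (mod 8); ε·ε+αω+βω = 1·0+5·0+6·1 ≡ 0  ⇒  (a,b)_2 = +1.
v=11: a=11^0·(≡8), b=11^-2·(≡9) mod 11; (8|11)=-1, (9|11)=+1; (−1)^{0·-2·5}·(-1)^-2·(+1)^0 = +1.
v=7: a=7^0·(≡1), b=7^-1·(≡2) mod 7; (1|7)=+1, (2|7)=+1; (−1)^{0·-1·3}·(+1)^-1·(+1)^0 = +1.
(-26, -1295 / ℚ) ramifies at {13, ∞}: a division algebra.

[13, inf]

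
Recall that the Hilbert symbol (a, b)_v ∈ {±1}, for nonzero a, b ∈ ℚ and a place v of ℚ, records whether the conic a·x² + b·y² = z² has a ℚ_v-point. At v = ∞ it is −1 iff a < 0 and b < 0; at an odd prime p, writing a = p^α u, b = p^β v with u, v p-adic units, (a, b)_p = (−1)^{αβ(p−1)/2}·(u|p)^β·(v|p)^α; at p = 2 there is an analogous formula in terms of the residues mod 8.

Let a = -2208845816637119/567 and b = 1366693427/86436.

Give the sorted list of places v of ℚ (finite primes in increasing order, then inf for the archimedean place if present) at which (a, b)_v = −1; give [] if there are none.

[2, 19]

(a, b) ≡ (-83657, 323) mod (ℚ^×)²; places V = {2, 3, 7, 11, 17, 19, 37, ∞}.
(a,b)_11: α=6, u≡5; β=4, v≡5 (mod 11); (5|11)=+1, (5|11)=+1; sign (−1)^0·+1^4·+1^6 = +1.
(a,b)_2: α=0, β=-2; u≡7, v≡3 (mod 8); ε(u)ε(v)=1·1, αω(v)=0·1, βω(u)=-2·0; sum ≡ 1  ⇒  -1.
(a,b)_19: α=3, u≡9; β=1, v≡9 (mod 19); (9|19)=+1, (9|19)=+1; sign (−1)^1·+1^1·+1^3 = -1.
(a,b)_7: α=-1, u≡3; β=-4, v≡1 (mod 7); (3|7)=-1, (1|7)=+1; sign (−1)^0·-1^-4·+1^-1 = +1.
(a,b)_17: α=3, u≡2; β=3, v≡1 (mod 17); (2|17)=+1, (1|17)=+1; sign (−1)^0·+1^3·+1^3 = +1.
(a,b)_∞: sgn(-83657)=−, sgn(323)=+, so +1.
(a,b)_3: α=-4, u≡1; β=-2, v≡2 (mod 3); (1|3)=+1, (2|3)=-1; sign (−1)^0·+1^-2·-1^-4 = +1.
(a,b)_37: α=1, u≡34; β=0, v≡11 (mod 37); (34|37)=+1, (11|37)=+1; sign (−1)^0·+1^0·+1^1 = +1.
Ram(-83657, 323) = {2, 19}; no ℚ_2-point on the conic.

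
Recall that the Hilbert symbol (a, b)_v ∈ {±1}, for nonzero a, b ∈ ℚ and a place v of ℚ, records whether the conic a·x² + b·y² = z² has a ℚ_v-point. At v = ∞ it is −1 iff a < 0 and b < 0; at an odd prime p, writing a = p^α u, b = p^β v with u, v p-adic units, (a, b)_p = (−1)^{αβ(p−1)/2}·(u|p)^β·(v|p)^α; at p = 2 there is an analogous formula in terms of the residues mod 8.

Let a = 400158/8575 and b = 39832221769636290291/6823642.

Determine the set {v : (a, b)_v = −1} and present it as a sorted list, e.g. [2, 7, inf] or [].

(a, b) ≡ (311234, 9578937742) mod (ℚ^×)²; places V = {2, 3, 5, 7, 11, 17, 19, 23, 29, 43, 47, ∞}.
(a,b)_7: α=-3, u≡6; β=-6, v≡5 (mod 7); (6|7)=-1, (5|7)=-1; sign (−1)^0·-1^-6·-1^-3 = -1.
(a,b)_47: α=1, u≡16; β=3, v≡15 (mod 47); (16|47)=+1, (15|47)=-1; sign (−1)^1·+1^3·-1^1 = +1.
(a,b)_19: α=0, u≡3; β=1, v≡17 (mod 19); (3|19)=-1, (17|19)=+1; sign (−1)^0·-1^1·+1^0 = -1.
(a,b)_29: α=0, u≡24; β=-1, v≡7 (mod 29); (24|29)=+1, (7|29)=+1; sign (−1)^0·+1^-1·+1^0 = +1.
(a,b)_∞: sgn(311234)=+, sgn(9578937742)=+, so +1.
(a,b)_3: α=2, u≡2; β=10, v≡1 (mod 3); (2|3)=-1, (1|3)=+1; sign (−1)^0·-1^10·+1^2 = +1.
(a,b)_43: α=1, u≡1; β=3, v≡8 (mod 43); (1|43)=+1, (8|43)=-1; sign (−1)^1·+1^3·-1^1 = +1.
(a,b)_2: α=1, β=-1; u≡1, v≡7 (mod 8); ε(u)ε(v)=0·1, αω(v)=1·0, βω(u)=-1·0; sum ≡ 0  ⇒  +1.
(a,b)_23: α=0, u≡22; β=1, v≡8 (mod 23); (22|23)=-1, (8|23)=+1; sign (−1)^0·-1^1·+1^0 = -1.
(a,b)_5: α=-2, u≡1; β=0, v≡3 (mod 5); (1|5)=+1, (3|5)=-1; sign (−1)^0·+1^0·-1^-2 = +1.
(a,b)_17: α=0, u≡9; β=1, v≡10 (mod 17); (9|17)=+1, (10|17)=-1; sign (−1)^0·+1^1·-1^0 = +1.
(a,b)_11: α=1, u≡2; β=1, v≡2 (mod 11); (2|11)=-1, (2|11)=-1; sign (−1)^1·-1^1·-1^1 = -1.
(311234, 9578937742 / ℚ) ramifies at {7, 11, 19, 23}: a division algebra.

[7, 11, 19, 23]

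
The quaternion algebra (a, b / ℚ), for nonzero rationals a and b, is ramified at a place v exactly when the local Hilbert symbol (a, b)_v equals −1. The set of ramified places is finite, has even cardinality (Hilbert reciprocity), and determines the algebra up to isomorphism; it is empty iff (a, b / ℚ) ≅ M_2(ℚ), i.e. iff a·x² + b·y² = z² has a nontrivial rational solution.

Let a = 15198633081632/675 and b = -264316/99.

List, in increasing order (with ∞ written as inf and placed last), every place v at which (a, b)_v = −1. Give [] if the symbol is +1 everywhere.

[19, 23]

Mod squares: a ≡ 201894, b ≡ -4301. Check v ∈ {∞, 2, 3, 5, 7, 11, 13, 17, 19, 23}.
v=2: v_2(a)=5, v_2(b)=2; units ≡ 3, 3 (mod 8); ε·ε+αω+βω = 1·1+5·1+2·1 ≡ 0  ⇒  (a,b)_2 = +1.
v=11: a=11^1·(≡2), b=11^-1·(≡4) mod 11; (2|11)=-1, (4|11)=+1; (−1)^{1·-1·5}·(-1)^-1·(+1)^1 = +1.
v=3: a=3^-3·(≡2), b=3^-2·(≡1) mod 3; (2|3)=-1, (1|3)=+1; (−1)^{-3·-2·1}·(-1)^-2·(+1)^-3 = +1.
v=7: a=7^1·(≡1), b=7^0·(≡4) mod 7; (1|7)=+1, (4|7)=+1; (−1)^{1·0·3}·(+1)^0·(+1)^1 = +1.
v=19: a=19^1·(≡16), b=19^0·(≡3) mod 19; (16|19)=+1, (3|19)=-1; (−1)^{1·0·9}·(+1)^0·(-1)^1 = -1.
v=∞: 201894 > 0 and -4301 < 0  ⇒  (a,b)_∞ = +1.
v=23: a=23^1·(≡19), b=23^1·(≡11) mod 23; (19|23)=-1, (11|23)=-1; (−1)^{1·1·11}·(-1)^1·(-1)^1 = -1.
v=17: a=17^4·(≡1), b=17^1·(≡9) mod 17; (1|17)=+1, (9|17)=+1; (−1)^{4·1·8}·(+1)^1·(+1)^4 = +1.
v=13: a=13^2·(≡3), b=13^2·(≡6) mod 13; (3|13)=+1, (6|13)=-1; (−1)^{2·2·6}·(+1)^2·(-1)^2 = +1.
v=5: a=5^-2·(≡1), b=5^0·(≡1) mod 5; (1|5)=+1, (1|5)=+1; (−1)^{-2·0·2}·(+1)^0·(+1)^-2 = +1.
Ram(201894, -4301) = {19, 23}; no ℚ_19-point on the conic.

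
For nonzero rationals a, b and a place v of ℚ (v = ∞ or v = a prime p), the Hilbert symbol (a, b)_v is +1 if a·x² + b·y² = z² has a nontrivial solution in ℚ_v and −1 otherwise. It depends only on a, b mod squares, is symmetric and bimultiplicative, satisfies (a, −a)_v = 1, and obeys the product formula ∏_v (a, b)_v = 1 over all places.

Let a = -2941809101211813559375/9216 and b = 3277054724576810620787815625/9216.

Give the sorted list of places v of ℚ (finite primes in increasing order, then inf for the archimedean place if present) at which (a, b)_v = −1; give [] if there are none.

Mod squares: a ≡ -4255, b ≡ 6545. Check v ∈ {∞, 2, 3, 5, 7, 11, 17, 19, 23, 37}.
v=2: v_2(a)=-10, v_2(b)=-10; units ≡ 1, 1 (mod 8); ε·ε+αω+βω = 0·0+-10·0+-10·0 ≡ 0  ⇒  (a,b)_2 = +1.
v=5: a=5^5·(≡1), b=5^5·(≡1) mod 5; (1|5)=+1, (1|5)=+1; (−1)^{5·5·2}·(+1)^5·(+1)^5 = +1.
v=7: a=7^0·(≡4), b=7^1·(≡4) mod 7; (4|7)=+1, (4|7)=+1; (−1)^{0·1·3}·(+1)^1·(+1)^0 = +1.
v=19: a=19^2·(≡17), b=19^2·(≡16) mod 19; (17|19)=+1, (16|19)=+1; (−1)^{2·2·9}·(+1)^2·(+1)^2 = +1.
v=11: a=11^4·(≡6), b=11^5·(≡4) mod 11; (6|11)=-1, (4|11)=+1; (−1)^{4·5·5}·(-1)^5·(+1)^4 = -1.
v=37: a=37^3·(≡7), b=37^4·(≡3) mod 37; (7|37)=+1, (3|37)=+1; (−1)^{3·4·18}·(+1)^4·(+1)^3 = +1.
v=∞: -4255 < 0 and 6545 > 0  ⇒  (a,b)_∞ = +1.
v=17: a=17^2·(≡7), b=17^3·(≡5) mod 17; (7|17)=-1, (5|17)=-1; (−1)^{2·3·8}·(-1)^3·(-1)^2 = -1.
v=3: a=3^-2·(≡2), b=3^-2·(≡2) mod 3; (2|3)=-1, (2|3)=-1; (−1)^{-2·-2·1}·(-1)^-2·(-1)^-2 = +1.
v=23: a=23^3·(≡7), b=23^4·(≡12) mod 23; (7|23)=-1, (12|23)=+1; (−1)^{3·4·11}·(-1)^4·(+1)^3 = +1.
(-4255, 6545 / ℚ) ramifies at {11, 17}: a division algebra.

[11, 17]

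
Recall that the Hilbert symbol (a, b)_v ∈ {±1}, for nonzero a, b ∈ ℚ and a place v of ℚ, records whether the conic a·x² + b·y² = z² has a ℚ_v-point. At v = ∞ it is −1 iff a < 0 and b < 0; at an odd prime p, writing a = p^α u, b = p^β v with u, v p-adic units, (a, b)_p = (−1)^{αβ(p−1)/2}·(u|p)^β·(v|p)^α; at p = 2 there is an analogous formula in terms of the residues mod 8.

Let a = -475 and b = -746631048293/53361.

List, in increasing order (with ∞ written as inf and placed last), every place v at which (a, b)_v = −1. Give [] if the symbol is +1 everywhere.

(a, b) ≡ (-19, -15286973) mod (ℚ^×)²; places V = {2, 3, 5, 7, 11, 13, 17, 19, 23, 29, 41, 43, ∞}.
(a,b)_3: α=0, u≡2; β=-2, v≡1 (mod 3); (2|3)=-1, (1|3)=+1; sign (−1)^0·-1^-2·+1^0 = +1.
(a,b)_17: α=0, u≡1; β=2, v≡11 (mod 17); (1|17)=+1, (11|17)=-1; sign (−1)^0·+1^2·-1^0 = +1.
(a,b)_13: α=0, u≡6; β=3, v≡11 (mod 13); (6|13)=-1, (11|13)=-1; sign (−1)^0·-1^3·-1^0 = -1.
(a,b)_∞: sgn(-19)=−, sgn(-15286973)=−, so -1.
(a,b)_43: α=0, u≡41; β=1, v≡24 (mod 43); (41|43)=+1, (24|43)=+1; sign (−1)^0·+1^1·+1^0 = +1.
(a,b)_41: α=0, u≡17; β=1, v≡21 (mod 41); (17|41)=-1, (21|41)=+1; sign (−1)^0·-1^1·+1^0 = -1.
(a,b)_19: α=1, u≡13; β=0, v≡11 (mod 19); (13|19)=-1, (11|19)=+1; sign (−1)^0·-1^0·+1^1 = +1.
(a,b)_2: α=0, β=0; u≡5, v≡3 (mod 8); ε(u)ε(v)=0·1, αω(v)=0·1, βω(u)=0·1; sum ≡ 0  ⇒  +1.
(a,b)_5: α=2, u≡1; β=0, v≡2 (mod 5); (1|5)=+1, (2|5)=-1; sign (−1)^0·+1^0·-1^2 = +1.
(a,b)_11: α=0, u≡9; β=-2, v≡2 (mod 11); (9|11)=+1, (2|11)=-1; sign (−1)^0·+1^-2·-1^0 = +1.
(a,b)_23: α=0, u≡8; β=1, v≡13 (mod 23); (8|23)=+1, (13|23)=+1; sign (−1)^0·+1^1·+1^0 = +1.
(a,b)_7: α=0, u≡1; β=-2, v≡6 (mod 7); (1|7)=+1, (6|7)=-1; sign (−1)^0·+1^-2·-1^0 = +1.
(a,b)_29: α=0, u≡18; β=1, v≡9 (mod 29); (18|29)=-1, (9|29)=+1; sign (−1)^0·-1^1·+1^0 = -1.
Ram(-19, -15286973) = {13, 29, 41, ∞}; no ℚ_13-point on the conic.

[13, 29, 41, inf]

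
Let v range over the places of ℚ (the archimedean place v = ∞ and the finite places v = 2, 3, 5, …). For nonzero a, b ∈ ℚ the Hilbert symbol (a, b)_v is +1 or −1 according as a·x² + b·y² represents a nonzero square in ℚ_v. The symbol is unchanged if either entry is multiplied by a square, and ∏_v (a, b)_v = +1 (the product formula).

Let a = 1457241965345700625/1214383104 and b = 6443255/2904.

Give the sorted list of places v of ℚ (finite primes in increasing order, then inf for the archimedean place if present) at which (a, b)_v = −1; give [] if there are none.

[]

(a, b) ≡ (1, 2730) mod (ℚ^×)²; places V = {2, 3, 5, 7, 11, 13, 17, ∞}.
(a,b)_3: α=-4, u≡1; β=-1, v≡1 (mod 3); (1|3)=+1, (1|3)=+1; sign (−1)^0·+1^-1·+1^-4 = +1.
(a,b)_2: α=-10, β=-3; u≡1, v≡5 (mod 8); ε(u)ε(v)=0·0, αω(v)=-10·1, βω(u)=-3·0; sum ≡ 0  ⇒  +1.
(a,b)_7: α=10, u≡1; β=3, v≡3 (mod 7); (1|7)=+1, (3|7)=-1; sign (−1)^0·+1^3·-1^10 = +1.
(a,b)_13: α=4, u≡1; β=1, v≡2 (mod 13); (1|13)=+1, (2|13)=-1; sign (−1)^0·+1^1·-1^4 = +1.
(a,b)_∞: sgn(1)=+, sgn(2730)=+, so +1.
(a,b)_11: α=-4, u≡9; β=-2, v≡8 (mod 11); (9|11)=+1, (8|11)=-1; sign (−1)^0·+1^-2·-1^-4 = +1.
(a,b)_17: α=2, u≡15; β=2, v≡3 (mod 17); (15|17)=+1, (3|17)=-1; sign (−1)^0·+1^2·-1^2 = +1.
(a,b)_5: α=4, u≡4; β=1, v≡4 (mod 5); (4|5)=+1, (4|5)=+1; sign (−1)^0·+1^1·+1^4 = +1.
Every local symbol is +1, so the conic 1·x² + 2730·y² = z² has ℚ_v-points for all v and hence a ℚ-point; (a, b / ℚ) ≅ M_2(ℚ).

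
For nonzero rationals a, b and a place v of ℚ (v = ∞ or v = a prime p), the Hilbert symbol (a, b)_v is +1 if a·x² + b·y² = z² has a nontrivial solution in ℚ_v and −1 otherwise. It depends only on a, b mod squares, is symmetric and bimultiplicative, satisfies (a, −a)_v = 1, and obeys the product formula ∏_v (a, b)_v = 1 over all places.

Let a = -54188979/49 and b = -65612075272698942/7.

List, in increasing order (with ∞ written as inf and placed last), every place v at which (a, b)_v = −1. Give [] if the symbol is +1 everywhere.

[2, 13, 23, 29, 37, inf]

Mod squares: a ≡ -24531, b ≡ -345506. Check v ∈ {∞, 2, 3, 7, 13, 17, 23, 29, 37, 47}.
v=17: a=17^1·(≡1), b=17^2·(≡4) mod 17; (1|17)=+1, (4|17)=+1; (−1)^{1·2·8}·(+1)^2·(+1)^1 = +1.
v=37: a=37^1·(≡25), b=37^3·(≡23) mod 37; (25|37)=+1, (23|37)=-1; (−1)^{1·3·18}·(+1)^3·(-1)^1 = -1.
v=23: a=23^0·(≡11), b=23^1·(≡15) mod 23; (11|23)=-1, (15|23)=-1; (−1)^{0·1·11}·(-1)^1·(-1)^0 = -1.
v=13: a=13^1·(≡8), b=13^2·(≡2) mod 13; (8|13)=-1, (2|13)=-1; (−1)^{1·2·6}·(-1)^2·(-1)^1 = -1.
v=47: a=47^2·(≡25), b=47^2·(≡30) mod 47; (25|47)=+1, (30|47)=-1; (−1)^{2·2·23}·(+1)^2·(-1)^2 = +1.
v=7: a=7^-2·(≡2), b=7^-1·(≡6) mod 7; (2|7)=+1, (6|7)=-1; (−1)^{-2·-1·3}·(+1)^-1·(-1)^-2 = +1.
v=2: v_2(a)=0, v_2(b)=1; units ≡ 5, 7 (mod 8); ε·ε+αω+βω = 0·1+0·0+1·1 ≡ 1  ⇒  (a,b)_2 = -1.
v=3: a=3^1·(≡1), b=3^2·(≡1) mod 3; (1|3)=+1, (1|3)=+1; (−1)^{1·2·1}·(+1)^2·(+1)^1 = +1.
v=∞: -24531 < 0 and -345506 < 0  ⇒  (a,b)_∞ = -1.
v=29: a=29^0·(≡8), b=29^1·(≡4) mod 29; (8|29)=-1, (4|29)=+1; (−1)^{0·1·14}·(-1)^1·(+1)^0 = -1.
|Ram(-24531, -345506)| = 6, even; anisotropic at {2, 13, 23, 29, 37, ∞}.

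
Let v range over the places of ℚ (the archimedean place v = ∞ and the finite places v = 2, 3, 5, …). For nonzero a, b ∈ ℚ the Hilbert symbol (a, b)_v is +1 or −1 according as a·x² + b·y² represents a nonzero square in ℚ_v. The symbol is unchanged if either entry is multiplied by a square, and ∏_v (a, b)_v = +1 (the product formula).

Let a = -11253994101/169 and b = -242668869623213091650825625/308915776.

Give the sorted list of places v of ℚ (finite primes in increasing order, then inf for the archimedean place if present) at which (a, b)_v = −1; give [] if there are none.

(a, b) ≡ (-15181, -41) mod (ℚ^×)²; places V = {2, 3, 5, 7, 13, 17, 19, 41, 47, ∞}.
(a,b)_13: α=-2, u≡1; β=-6, v≡2 (mod 13); (1|13)=+1, (2|13)=-1; sign (−1)^0·+1^-6·-1^-2 = +1.
(a,b)_5: α=0, u≡1; β=4, v≡4 (mod 5); (1|5)=+1, (4|5)=+1; sign (−1)^0·+1^4·+1^0 = +1.
(a,b)_19: α=1, u≡18; β=2, v≡17 (mod 19); (18|19)=-1, (17|19)=+1; sign (−1)^0·-1^2·+1^1 = +1.
(a,b)_41: α=2, u≡22; β=5, v≡31 (mod 41); (22|41)=-1, (31|41)=+1; sign (−1)^0·-1^5·+1^2 = -1.
(a,b)_47: α=1, u≡18; β=2, v≡16 (mod 47); (18|47)=+1, (16|47)=+1; sign (−1)^0·+1^2·+1^1 = +1.
(a,b)_3: α=2, u≡2; β=6, v≡1 (mod 3); (2|3)=-1, (1|3)=+1; sign (−1)^0·-1^6·+1^2 = +1.
(a,b)_7: α=2, u≡4; β=8, v≡4 (mod 7); (4|7)=+1, (4|7)=+1; sign (−1)^0·+1^8·+1^2 = +1.
(a,b)_2: α=0, β=-6; u≡3, v≡7 (mod 8); ε(u)ε(v)=1·1, αω(v)=0·0, βω(u)=-6·1; sum ≡ 1  ⇒  -1.
(a,b)_17: α=1, u≡1; β=0, v≡14 (mod 17); (1|17)=+1, (14|17)=-1; sign (−1)^0·+1^0·-1^1 = -1.
(a,b)_∞: sgn(-15181)=−, sgn(-41)=−, so -1.
|Ram(-15181, -41)| = 4, even; anisotropic at {2, 17, 41, ∞}.

[2, 17, 41, inf]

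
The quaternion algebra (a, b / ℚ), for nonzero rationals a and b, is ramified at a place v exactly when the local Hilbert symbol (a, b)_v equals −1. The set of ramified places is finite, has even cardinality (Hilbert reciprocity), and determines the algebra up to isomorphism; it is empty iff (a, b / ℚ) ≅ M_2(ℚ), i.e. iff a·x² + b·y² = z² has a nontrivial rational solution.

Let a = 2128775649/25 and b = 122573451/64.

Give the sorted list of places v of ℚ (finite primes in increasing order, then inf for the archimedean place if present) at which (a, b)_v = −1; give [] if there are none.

[7, 11, 13, 23]

Mod squares: a ≡ 43444401, b ≡ 51051. Check v ∈ {∞, 2, 3, 5, 7, 11, 13, 17, 23, 37}.
v=2: v_2(a)=0, v_2(b)=-6; units ≡ 1, 3 (mod 8); ε·ε+αω+βω = 0·1+0·1+-6·0 ≡ 0  ⇒  (a,b)_2 = +1.
v=11: a=11^1·(≡8), b=11^1·(≡7) mod 11; (8|11)=-1, (7|11)=-1; (−1)^{1·1·5}·(-1)^1·(-1)^1 = -1.
v=37: a=37^1·(≡22), b=37^0·(≡26) mod 37; (22|37)=-1, (26|37)=+1; (−1)^{1·0·18}·(-1)^0·(+1)^1 = +1.
v=23: a=23^1·(≡18), b=23^0·(≡7) mod 23; (18|23)=+1, (7|23)=-1; (−1)^{1·0·11}·(+1)^0·(-1)^1 = -1.
v=5: a=5^-2·(≡4), b=5^0·(≡4) mod 5; (4|5)=+1, (4|5)=+1; (−1)^{-2·0·2}·(+1)^0·(+1)^-2 = +1.
v=13: a=13^1·(≡5), b=13^1·(≡4) mod 13; (5|13)=-1, (4|13)=+1; (−1)^{1·1·6}·(-1)^1·(+1)^1 = -1.
v=7: a=7^3·(≡6), b=7^5·(≡6) mod 7; (6|7)=-1, (6|7)=-1; (−1)^{3·5·3}·(-1)^5·(-1)^3 = -1.
v=17: a=17^1·(≡10), b=17^1·(≡6) mod 17; (10|17)=-1, (6|17)=-1; (−1)^{1·1·8}·(-1)^1·(-1)^1 = +1.
v=3: a=3^1·(≡2), b=3^1·(≡1) mod 3; (2|3)=-1, (1|3)=+1; (−1)^{1·1·1}·(-1)^1·(+1)^1 = +1.
v=∞: 43444401 > 0 and 51051 > 0  ⇒  (a,b)_∞ = +1.
(43444401, 51051 / ℚ) ramifies at {7, 11, 13, 23}: a division algebra.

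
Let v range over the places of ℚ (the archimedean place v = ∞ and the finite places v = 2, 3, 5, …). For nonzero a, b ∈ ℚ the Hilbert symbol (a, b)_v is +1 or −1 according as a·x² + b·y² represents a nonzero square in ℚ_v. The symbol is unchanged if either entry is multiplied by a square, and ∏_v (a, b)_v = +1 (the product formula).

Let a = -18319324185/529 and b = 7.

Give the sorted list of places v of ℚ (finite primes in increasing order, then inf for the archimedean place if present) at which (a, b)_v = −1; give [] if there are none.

(a, b) ≡ (-7043185, 7) mod (ℚ^×)²; places V = {2, 3, 5, 7, 17, 23, 41, 43, 47, ∞}.
(a,b)_43: α=1, u≡40; β=0, v≡7 (mod 43); (40|43)=+1, (7|43)=-1; sign (−1)^0·+1^0·-1^1 = -1.
(a,b)_47: α=1, u≡6; β=0, v≡7 (mod 47); (6|47)=+1, (7|47)=+1; sign (−1)^0·+1^0·+1^1 = +1.
(a,b)_17: α=3, u≡9; β=0, v≡7 (mod 17); (9|17)=+1, (7|17)=-1; sign (−1)^0·+1^0·-1^3 = -1.
(a,b)_5: α=1, u≡2; β=0, v≡2 (mod 5); (2|5)=-1, (2|5)=-1; sign (−1)^0·-1^0·-1^1 = -1.
(a,b)_∞: sgn(-7043185)=−, sgn(7)=+, so +1.
(a,b)_2: α=0, β=0; u≡7, v≡7 (mod 8); ε(u)ε(v)=1·1, αω(v)=0·0, βω(u)=0·0; sum ≡ 1  ⇒  -1.
(a,b)_7: α=0, u≡5; β=1, v≡1 (mod 7); (5|7)=-1, (1|7)=+1; sign (−1)^0·-1^1·+1^0 = -1.
(a,b)_41: α=1, u≡39; β=0, v≡7 (mod 41); (39|41)=+1, (7|41)=-1; sign (−1)^0·+1^0·-1^1 = -1.
(a,b)_23: α=-2, u≡3; β=0, v≡7 (mod 23); (3|23)=+1, (7|23)=-1; sign (−1)^0·+1^0·-1^-2 = +1.
(a,b)_3: α=2, u≡2; β=0, v≡1 (mod 3); (2|3)=-1, (1|3)=+1; sign (−1)^0·-1^0·+1^2 = +1.
(-7043185, 7 / ℚ) ramifies at {2, 5, 7, 17, 41, 43}: a division algebra.

[2, 5, 7, 17, 41, 43]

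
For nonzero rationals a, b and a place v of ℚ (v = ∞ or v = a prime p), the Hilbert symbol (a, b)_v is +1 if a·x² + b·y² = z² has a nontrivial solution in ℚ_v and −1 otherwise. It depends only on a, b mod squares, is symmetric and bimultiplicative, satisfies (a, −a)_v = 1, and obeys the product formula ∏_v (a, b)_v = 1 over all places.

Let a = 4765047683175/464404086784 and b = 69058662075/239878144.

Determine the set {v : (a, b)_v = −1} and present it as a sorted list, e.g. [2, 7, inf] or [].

Mod squares: a ≡ 494247, b ≡ 7163. Check v ∈ {∞, 2, 3, 5, 11, 13, 19, 23, 29}.
v=5: a=5^2·(≡3), b=5^2·(≡2) mod 5; (3|5)=-1, (2|5)=-1; (−1)^{2·2·2}·(-1)^2·(-1)^2 = +1.
v=∞: 494247 > 0 and 7163 > 0  ⇒  (a,b)_∞ = +1.
v=11: a=11^-6·(≡7), b=11^-4·(≡8) mod 11; (7|11)=-1, (8|11)=-1; (−1)^{-6·-4·5}·(-1)^-4·(-1)^-6 = +1.
v=23: a=23^3·(≡20), b=23^2·(≡19) mod 23; (20|23)=-1, (19|23)=-1; (−1)^{3·2·11}·(-1)^2·(-1)^3 = -1.
v=3: a=3^7·(≡1), b=3^6·(≡2) mod 3; (1|3)=+1, (2|3)=-1; (−1)^{7·6·1}·(+1)^6·(-1)^7 = -1.
v=2: v_2(a)=-18, v_2(b)=-14; units ≡ 7, 3 (mod 8); ε·ε+αω+βω = 1·1+-18·1+-14·0 ≡ 1  ⇒  (a,b)_2 = -1.
v=13: a=13^1·(≡2), b=13^1·(≡6) mod 13; (2|13)=-1, (6|13)=-1; (−1)^{1·1·6}·(-1)^1·(-1)^1 = +1.
v=19: a=19^1·(≡14), b=19^1·(≡4) mod 19; (14|19)=-1, (4|19)=+1; (−1)^{1·1·9}·(-1)^1·(+1)^1 = +1.
v=29: a=29^1·(≡22), b=29^1·(≡15) mod 29; (22|29)=+1, (15|29)=-1; (−1)^{1·1·14}·(+1)^1·(-1)^1 = -1.
Ram(494247, 7163) = {2, 3, 23, 29}; no ℚ_2-point on the conic.

[2, 3, 23, 29]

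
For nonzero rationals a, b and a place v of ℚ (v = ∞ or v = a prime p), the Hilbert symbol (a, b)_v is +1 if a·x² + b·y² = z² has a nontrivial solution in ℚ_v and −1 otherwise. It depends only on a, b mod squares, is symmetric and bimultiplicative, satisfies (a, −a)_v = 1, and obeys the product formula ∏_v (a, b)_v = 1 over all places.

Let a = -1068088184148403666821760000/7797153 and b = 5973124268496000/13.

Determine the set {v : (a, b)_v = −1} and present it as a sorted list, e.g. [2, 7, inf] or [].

Mod squares: a ≡ -3309033, b ≡ 2730. Check v ∈ {∞, 2, 3, 5, 7, 11, 13, 17, 23, 31}.
v=5: a=5^4·(≡3), b=5^3·(≡1) mod 5; (3|5)=-1, (1|5)=+1; (−1)^{4·3·2}·(-1)^3·(+1)^4 = -1.
v=2: v_2(a)=10, v_2(b)=7; units ≡ 7, 5 (mod 8); ε·ε+αω+βω = 1·0+10·1+7·0 ≡ 0  ⇒  (a,b)_2 = +1.
v=∞: -3309033 < 0 and 2730 > 0  ⇒  (a,b)_∞ = +1.
v=13: a=13^-5·(≡12), b=13^-1·(≡5) mod 13; (12|13)=+1, (5|13)=-1; (−1)^{-5·-1·6}·(+1)^-1·(-1)^-5 = -1.
v=3: a=3^-1·(≡2), b=3^1·(≡1) mod 3; (2|3)=-1, (1|3)=+1; (−1)^{-1·1·1}·(-1)^1·(+1)^-1 = +1.
v=23: a=23^5·(≡5), b=23^2·(≡3) mod 23; (5|23)=-1, (3|23)=+1; (−1)^{5·2·11}·(-1)^2·(+1)^5 = +1.
v=31: a=31^3·(≡26), b=31^2·(≡1) mod 31; (26|31)=-1, (1|31)=+1; (−1)^{3·2·15}·(-1)^2·(+1)^3 = +1.
v=11: a=11^6·(≡9), b=11^2·(≡8) mod 11; (9|11)=+1, (8|11)=-1; (−1)^{6·2·5}·(+1)^2·(-1)^6 = +1.
v=17: a=17^3·(≡16), b=17^2·(≡11) mod 17; (16|17)=+1, (11|17)=-1; (−1)^{3·2·8}·(+1)^2·(-1)^3 = -1.
v=7: a=7^-1·(≡3), b=7^1·(≡3) mod 7; (3|7)=-1, (3|7)=-1; (−1)^{-1·1·3}·(-1)^1·(-1)^-1 = -1.
(-3309033, 2730 / ℚ) ramifies at {5, 7, 13, 17}: a division algebra.

[5, 7, 13, 17]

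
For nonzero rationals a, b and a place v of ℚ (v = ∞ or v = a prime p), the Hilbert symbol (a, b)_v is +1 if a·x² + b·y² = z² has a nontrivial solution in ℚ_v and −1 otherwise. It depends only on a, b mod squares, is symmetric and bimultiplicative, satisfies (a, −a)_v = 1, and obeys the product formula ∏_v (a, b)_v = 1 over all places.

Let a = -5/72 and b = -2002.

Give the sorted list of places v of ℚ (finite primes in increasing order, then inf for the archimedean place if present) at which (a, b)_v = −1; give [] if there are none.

(a, b) ≡ (-10, -2002) mod (ℚ^×)²; places V = {2, 3, 5, 7, 11, 13, ∞}.
(a,b)_5: α=1, u≡2; β=0, v≡3 (mod 5); (2|5)=-1, (3|5)=-1; sign (−1)^0·-1^0·-1^1 = -1.
(a,b)_7: α=0, u≡1; β=1, v≡1 (mod 7); (1|7)=+1, (1|7)=+1; sign (−1)^0·+1^1·+1^0 = +1.
(a,b)_3: α=-2, u≡2; β=0, v≡2 (mod 3); (2|3)=-1, (2|3)=-1; sign (−1)^0·-1^0·-1^-2 = +1.
(a,b)_11: α=0, u≡1; β=1, v≡5 (mod 11); (1|11)=+1, (5|11)=+1; sign (−1)^0·+1^1·+1^0 = +1.
(a,b)_2: α=-3, β=1; u≡3, v≡7 (mod 8); ε(u)ε(v)=1·1, αω(v)=-3·0, βω(u)=1·1; sum ≡ 0  ⇒  +1.
(a,b)_∞: sgn(-10)=−, sgn(-2002)=−, so -1.
(a,b)_13: α=0, u≡3; β=1, v≡2 (mod 13); (3|13)=+1, (2|13)=-1; sign (−1)^0·+1^1·-1^0 = +1.
(-10, -2002 / ℚ) ramifies at {5, ∞}: a division algebra.

[5, inf]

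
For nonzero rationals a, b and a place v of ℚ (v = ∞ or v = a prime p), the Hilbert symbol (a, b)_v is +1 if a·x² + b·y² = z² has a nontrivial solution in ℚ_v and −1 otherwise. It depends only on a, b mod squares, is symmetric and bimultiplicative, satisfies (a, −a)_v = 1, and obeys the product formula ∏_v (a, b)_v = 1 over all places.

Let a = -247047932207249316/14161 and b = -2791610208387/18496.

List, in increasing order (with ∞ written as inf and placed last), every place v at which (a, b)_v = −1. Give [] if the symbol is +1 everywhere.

[19, inf]

(a, b) ≡ (-209, -5187) mod (ℚ^×)²; places V = {2, 3, 7, 11, 13, 17, 19, 37, ∞}.
(a,b)_3: α=4, u≡1; β=3, v≡2 (mod 3); (1|3)=+1, (2|3)=-1; sign (−1)^0·+1^3·-1^4 = +1.
(a,b)_13: α=2, u≡10; β=1, v≡4 (mod 13); (10|13)=+1, (4|13)=+1; sign (−1)^0·+1^1·+1^2 = +1.
(a,b)_37: α=2, u≡31; β=2, v≡7 (mod 37); (31|37)=-1, (7|37)=+1; sign (−1)^0·-1^2·+1^2 = +1.
(a,b)_17: α=-2, u≡11; β=-2, v≡1 (mod 17); (11|17)=-1, (1|17)=+1; sign (−1)^0·-1^-2·+1^-2 = +1.
(a,b)_∞: sgn(-209)=−, sgn(-5187)=−, so -1.
(a,b)_11: α=3, u≡3; β=2, v≡9 (mod 11); (3|11)=+1, (9|11)=+1; sign (−1)^0·+1^2·+1^3 = +1.
(a,b)_7: α=-2, u≡2; β=1, v≡4 (mod 7); (2|7)=+1, (4|7)=+1; sign (−1)^0·+1^1·+1^-2 = +1.
(a,b)_19: α=5, u≡13; β=3, v≡8 (mod 19); (13|19)=-1, (8|19)=-1; sign (−1)^1·-1^3·-1^5 = -1.
(a,b)_2: α=2, β=-6; u≡7, v≡5 (mod 8); ε(u)ε(v)=1·0, αω(v)=2·1, βω(u)=-6·0; sum ≡ 0  ⇒  +1.
|Ram(-209, -5187)| = 2, even; anisotropic at {19, ∞}.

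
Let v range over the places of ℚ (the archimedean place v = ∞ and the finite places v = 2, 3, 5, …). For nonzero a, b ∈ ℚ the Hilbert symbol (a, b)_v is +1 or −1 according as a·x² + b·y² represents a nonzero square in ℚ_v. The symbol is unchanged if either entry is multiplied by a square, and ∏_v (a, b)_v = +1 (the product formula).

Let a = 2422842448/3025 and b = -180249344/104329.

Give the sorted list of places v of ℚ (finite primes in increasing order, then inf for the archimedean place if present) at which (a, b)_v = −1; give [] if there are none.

[13, 17]

Mod squares: a ≡ 157573, b ≡ -11. Check v ∈ {∞, 2, 5, 11, 13, 17, 19, 23, 31}.
v=2: v_2(a)=4, v_2(b)=8; units ≡ 5, 5 (mod 8); ε·ε+αω+βω = 0·0+4·1+8·1 ≡ 0  ⇒  (a,b)_2 = +1.
v=31: a=31^3·(≡6), b=31^0·(≡20) mod 31; (6|31)=-1, (20|31)=+1; (−1)^{3·0·15}·(-1)^0·(+1)^3 = +1.
v=23: a=23^1·(≡20), b=23^2·(≡9) mod 23; (20|23)=-1, (9|23)=+1; (−1)^{1·2·11}·(-1)^2·(+1)^1 = +1.
v=5: a=5^-2·(≡3), b=5^0·(≡4) mod 5; (3|5)=-1, (4|5)=+1; (−1)^{-2·0·2}·(-1)^0·(+1)^-2 = +1.
v=∞: 157573 > 0 and -11 < 0  ⇒  (a,b)_∞ = +1.
v=13: a=13^1·(≡7), b=13^0·(≡6) mod 13; (7|13)=-1, (6|13)=-1; (−1)^{1·0·6}·(-1)^0·(-1)^1 = -1.
v=17: a=17^1·(≡2), b=17^-2·(≡6) mod 17; (2|17)=+1, (6|17)=-1; (−1)^{1·-2·8}·(+1)^-2·(-1)^1 = -1.
v=11: a=11^-2·(≡5), b=11^3·(≡6) mod 11; (5|11)=+1, (6|11)=-1; (−1)^{-2·3·5}·(+1)^3·(-1)^-2 = +1.
v=19: a=19^0·(≡17), b=19^-2·(≡2) mod 19; (17|19)=+1, (2|19)=-1; (−1)^{0·-2·9}·(+1)^-2·(-1)^0 = +1.
(157573, -11 / ℚ) ramifies at {13, 17}: a division algebra.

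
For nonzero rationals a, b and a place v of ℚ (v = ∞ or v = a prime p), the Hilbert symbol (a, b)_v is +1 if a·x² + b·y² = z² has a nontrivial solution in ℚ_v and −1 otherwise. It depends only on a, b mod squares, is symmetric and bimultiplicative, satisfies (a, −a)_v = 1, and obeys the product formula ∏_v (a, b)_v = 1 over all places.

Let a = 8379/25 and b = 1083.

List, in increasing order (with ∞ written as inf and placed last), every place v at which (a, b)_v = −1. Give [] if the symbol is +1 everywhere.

Mod squares: a ≡ 19, b ≡ 3. Check v ∈ {∞, 2, 3, 5, 7, 19}.
v=7: a=7^2·(≡6), b=7^0·(≡5) mod 7; (6|7)=-1, (5|7)=-1; (−1)^{2·0·3}·(-1)^0·(-1)^2 = +1.
v=19: a=19^1·(≡7), b=19^2·(≡3) mod 19; (7|19)=+1, (3|19)=-1; (−1)^{1·2·9}·(+1)^2·(-1)^1 = -1.
v=5: a=5^-2·(≡4), b=5^0·(≡3) mod 5; (4|5)=+1, (3|5)=-1; (−1)^{-2·0·2}·(+1)^0·(-1)^-2 = +1.
v=3: a=3^2·(≡1), b=3^1·(≡1) mod 3; (1|3)=+1, (1|3)=+1; (−1)^{2·1·1}·(+1)^1·(+1)^2 = +1.
v=∞: 19 > 0 and 3 > 0  ⇒  (a,b)_∞ = +1.
v=2: v_2(a)=0, v_2(b)=0; units ≡ 3, 3 (mod 8); ε·ε+αω+βω = 1·1+0·1+0·1 ≡ 1  ⇒  (a,b)_2 = -1.
(19, 3 / ℚ) ramifies at {2, 19}: a division algebra.

[2, 19]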